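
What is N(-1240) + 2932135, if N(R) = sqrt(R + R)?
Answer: 2932135 + 4*I*sqrt(155) ≈ 2.9321e+6 + 49.8*I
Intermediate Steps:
N(R) = sqrt(2)*sqrt(R) (N(R) = sqrt(2*R) = sqrt(2)*sqrt(R))
N(-1240) + 2932135 = sqrt(2)*sqrt(-1240) + 2932135 = sqrt(2)*(2*I*sqrt(310)) + 2932135 = 4*I*sqrt(155) + 2932135 = 2932135 + 4*I*sqrt(155)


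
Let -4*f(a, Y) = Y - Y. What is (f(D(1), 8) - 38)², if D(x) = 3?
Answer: 1444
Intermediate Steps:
f(a, Y) = 0 (f(a, Y) = -(Y - Y)/4 = -¼*0 = 0)
(f(D(1), 8) - 38)² = (0 - 38)² = (-38)² = 1444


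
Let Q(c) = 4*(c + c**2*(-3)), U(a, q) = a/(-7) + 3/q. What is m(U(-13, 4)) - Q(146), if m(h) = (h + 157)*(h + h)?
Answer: 100367773/392 ≈ 2.5604e+5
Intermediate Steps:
U(a, q) = 3/q - a/7 (U(a, q) = a*(-1/7) + 3/q = -a/7 + 3/q = 3/q - a/7)
m(h) = 2*h*(157 + h) (m(h) = (157 + h)*(2*h) = 2*h*(157 + h))
Q(c) = -12*c**2 + 4*c (Q(c) = 4*(c - 3*c**2) = -12*c**2 + 4*c)
m(U(-13, 4)) - Q(146) = 2*(3/4 - 1/7*(-13))*(157 + (3/4 - 1/7*(-13))) - 4*146*(1 - 3*146) = 2*(3*(1/4) + 13/7)*(157 + (3*(1/4) + 13/7)) - 4*146*(1 - 438) = 2*(3/4 + 13/7)*(157 + (3/4 + 13/7)) - 4*146*(-437) = 2*(73/28)*(157 + 73/28) - 1*(-255208) = 2*(73/28)*(4469/28) + 255208 = 326237/392 + 255208 = 100367773/392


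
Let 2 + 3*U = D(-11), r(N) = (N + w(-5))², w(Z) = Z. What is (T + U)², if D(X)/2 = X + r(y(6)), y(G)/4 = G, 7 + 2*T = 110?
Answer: 2907025/36 ≈ 80751.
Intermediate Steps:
T = 103/2 (T = -7/2 + (½)*110 = -7/2 + 55 = 103/2 ≈ 51.500)
y(G) = 4*G
r(N) = (-5 + N)² (r(N) = (N - 5)² = (-5 + N)²)
D(X) = 722 + 2*X (D(X) = 2*(X + (-5 + 4*6)²) = 2*(X + (-5 + 24)²) = 2*(X + 19²) = 2*(X + 361) = 2*(361 + X) = 722 + 2*X)
U = 698/3 (U = -⅔ + (722 + 2*(-11))/3 = -⅔ + (722 - 22)/3 = -⅔ + (⅓)*700 = -⅔ + 700/3 = 698/3 ≈ 232.67)
(T + U)² = (103/2 + 698/3)² = (1705/6)² = 2907025/36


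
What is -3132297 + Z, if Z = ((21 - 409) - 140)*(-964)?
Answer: -2623305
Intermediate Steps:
Z = 508992 (Z = (-388 - 140)*(-964) = -528*(-964) = 508992)
-3132297 + Z = -3132297 + 508992 = -2623305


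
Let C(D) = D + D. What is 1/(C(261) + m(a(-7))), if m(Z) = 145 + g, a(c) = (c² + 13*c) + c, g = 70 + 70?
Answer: 1/807 ≈ 0.0012392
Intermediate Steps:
g = 140
C(D) = 2*D
a(c) = c² + 14*c
m(Z) = 285 (m(Z) = 145 + 140 = 285)
1/(C(261) + m(a(-7))) = 1/(2*261 + 285) = 1/(522 + 285) = 1/807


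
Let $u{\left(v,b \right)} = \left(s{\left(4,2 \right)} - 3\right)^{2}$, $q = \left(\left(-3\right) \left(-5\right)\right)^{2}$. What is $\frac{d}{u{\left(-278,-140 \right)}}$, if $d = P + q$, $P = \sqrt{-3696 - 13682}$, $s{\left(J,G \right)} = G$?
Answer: $225 + i \sqrt{17378} \approx 225.0 + 131.83 i$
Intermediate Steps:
$P = i \sqrt{17378}$ ($P = \sqrt{-17378} = i \sqrt{17378} \approx 131.83 i$)
$q = 225$ ($q = 15^{2} = 225$)
$u{\left(v,b \right)} = 1$ ($u{\left(v,b \right)} = \left(2 - 3\right)^{2} = \left(-1\right)^{2} = 1$)
$d = 225 + i \sqrt{17378}$ ($d = i \sqrt{17378} + 225 = 225 + i \sqrt{17378} \approx 225.0 + 131.83 i$)
$\frac{d}{u{\left(-278,-140 \right)}} = \frac{225 + i \sqrt{17378}}{1} = \left(225 + i \sqrt{17378}\right) 1 = 225 + i \sqrt{17378}$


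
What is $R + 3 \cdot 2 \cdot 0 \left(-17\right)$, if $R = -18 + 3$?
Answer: $-15$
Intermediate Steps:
$R = -15$
$R + 3 \cdot 2 \cdot 0 \left(-17\right) = -15 + 3 \cdot 2 \cdot 0 \left(-17\right) = -15 + 6 \cdot 0 \left(-17\right) = -15 + 0 \left(-17\right) = -15 + 0 = -15$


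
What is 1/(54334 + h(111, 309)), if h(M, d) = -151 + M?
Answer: 1/54294 ≈ 1.8418e-5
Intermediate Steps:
1/(54334 + h(111, 309)) = 1/(54334 + (-151 + 111)) = 1/(54334 - 40) = 1/54294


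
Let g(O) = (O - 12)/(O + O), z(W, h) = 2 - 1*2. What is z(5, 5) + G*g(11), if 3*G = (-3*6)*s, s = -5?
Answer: -15/11 ≈ -1.3636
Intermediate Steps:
z(W, h) = 0 (z(W, h) = 2 - 2 = 0)
G = 30 (G = (-3*6*(-5))/3 = (-18*(-5))/3 = (⅓)*90 = 30)
g(O) = (-12 + O)/(2*O) (g(O) = (-12 + O)/((2*O)) = (-12 + O)*(1/(2*O)) = (-12 + O)/(2*O))
z(5, 5) + G*g(11) = 0 + 30*((½)*(-12 + 11)/11) = 0 + 30*((½)*(1/11)*(-1)) = 0 + 30*(-1/22) = 0 - 15/11 = -15/11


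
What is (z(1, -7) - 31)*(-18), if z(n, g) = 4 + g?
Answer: 612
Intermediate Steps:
(z(1, -7) - 31)*(-18) = ((4 - 7) - 31)*(-18) = (-3 - 31)*(-18) = -34*(-18) = 612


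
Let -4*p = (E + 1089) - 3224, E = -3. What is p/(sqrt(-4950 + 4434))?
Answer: -1069*I*sqrt(129)/516 ≈ -23.53*I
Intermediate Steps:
p = 1069/2 (p = -((-3 + 1089) - 3224)/4 = -(1086 - 3224)/4 = -1/4*(-2138) = 1069/2 ≈ 534.50)
p/(sqrt(-4950 + 4434)) = 1069/(2*(sqrt(-4950 + 4434))) = 1069/(2*(sqrt(-516))) = 1069/(2*((2*I*sqrt(129)))) = 1069*(-I*sqrt(129)/258)/2 = -1069*I*sqrt(129)/516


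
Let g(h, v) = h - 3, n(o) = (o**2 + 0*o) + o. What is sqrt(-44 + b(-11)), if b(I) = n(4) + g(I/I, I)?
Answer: I*sqrt(26) ≈ 5.099*I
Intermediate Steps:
n(o) = o + o**2 (n(o) = (o**2 + 0) + o = o**2 + o = o + o**2)
g(h, v) = -3 + h
b(I) = 18 (b(I) = 4*(1 + 4) + (-3 + I/I) = 4*5 + (-3 + 1) = 20 - 2 = 18)
sqrt(-44 + b(-11)) = sqrt(-44 + 18) = sqrt(-26) = I*sqrt(26)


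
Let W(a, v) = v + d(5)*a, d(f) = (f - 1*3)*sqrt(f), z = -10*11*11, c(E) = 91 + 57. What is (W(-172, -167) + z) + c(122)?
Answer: -1229 - 344*sqrt(5) ≈ -1998.2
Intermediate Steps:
c(E) = 148
z = -1210 (z = -110*11 = -1210)
d(f) = sqrt(f)*(-3 + f) (d(f) = (f - 3)*sqrt(f) = (-3 + f)*sqrt(f) = sqrt(f)*(-3 + f))
W(a, v) = v + 2*a*sqrt(5) (W(a, v) = v + (sqrt(5)*(-3 + 5))*a = v + (sqrt(5)*2)*a = v + (2*sqrt(5))*a = v + 2*a*sqrt(5))
(W(-172, -167) + z) + c(122) = ((-167 + 2*(-172)*sqrt(5)) - 1210) + 148 = ((-167 - 344*sqrt(5)) - 1210) + 148 = (-1377 - 344*sqrt(5)) + 148 = -1229 - 344*sqrt(5)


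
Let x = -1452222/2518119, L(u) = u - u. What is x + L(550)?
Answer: -161358/279791 ≈ -0.57671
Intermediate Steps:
L(u) = 0
x = -161358/279791 (x = -1452222*1/2518119 = -161358/279791 ≈ -0.57671)
x + L(550) = -161358/279791 + 0 = -161358/279791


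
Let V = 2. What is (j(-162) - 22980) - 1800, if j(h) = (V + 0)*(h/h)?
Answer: -24778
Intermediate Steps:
j(h) = 2 (j(h) = (2 + 0)*(h/h) = 2*1 = 2)
(j(-162) - 22980) - 1800 = (2 - 22980) - 1800 = -22978 - 1800 = -24778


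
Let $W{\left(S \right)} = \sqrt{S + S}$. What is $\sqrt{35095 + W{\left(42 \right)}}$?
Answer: $\sqrt{35095 + 2 \sqrt{21}} \approx 187.36$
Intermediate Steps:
$W{\left(S \right)} = \sqrt{2} \sqrt{S}$ ($W{\left(S \right)} = \sqrt{2 S} = \sqrt{2} \sqrt{S}$)
$\sqrt{35095 + W{\left(42 \right)}} = \sqrt{35095 + \sqrt{2} \sqrt{42}} = \sqrt{35095 + 2 \sqrt{21}}$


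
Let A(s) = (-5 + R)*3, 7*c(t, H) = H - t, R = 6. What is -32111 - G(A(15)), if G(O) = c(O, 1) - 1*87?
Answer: -224166/7 ≈ -32024.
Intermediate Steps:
c(t, H) = -t/7 + H/7 (c(t, H) = (H - t)/7 = -t/7 + H/7)
A(s) = 3 (A(s) = (-5 + 6)*3 = 1*3 = 3)
G(O) = -608/7 - O/7 (G(O) = (-O/7 + (1/7)*1) - 1*87 = (-O/7 + 1/7) - 87 = (1/7 - O/7) - 87 = -608/7 - O/7)
-32111 - G(A(15)) = -32111 - (-608/7 - 1/7*3) = -32111 - (-608/7 - 3/7) = -32111 - 1*(-611/7) = -32111 + 611/7 = -224166/7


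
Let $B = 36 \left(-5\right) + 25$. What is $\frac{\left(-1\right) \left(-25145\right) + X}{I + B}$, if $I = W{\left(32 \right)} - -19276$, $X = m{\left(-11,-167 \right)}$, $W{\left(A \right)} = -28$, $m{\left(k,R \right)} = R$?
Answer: $\frac{24978}{19093} \approx 1.3082$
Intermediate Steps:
$X = -167$
$I = 19248$ ($I = -28 - -19276 = -28 + 19276 = 19248$)
$B = -155$ ($B = -180 + 25 = -155$)
$\frac{\left(-1\right) \left(-25145\right) + X}{I + B} = \frac{\left(-1\right) \left(-25145\right) - 167}{19248 - 155} = \frac{25145 - 167}{19093} = 24978 \cdot \frac{1}{19093} = \frac{24978}{19093}$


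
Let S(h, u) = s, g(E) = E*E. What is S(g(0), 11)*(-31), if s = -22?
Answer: 682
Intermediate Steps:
g(E) = E**2
S(h, u) = -22
S(g(0), 11)*(-31) = -22*(-31) = 682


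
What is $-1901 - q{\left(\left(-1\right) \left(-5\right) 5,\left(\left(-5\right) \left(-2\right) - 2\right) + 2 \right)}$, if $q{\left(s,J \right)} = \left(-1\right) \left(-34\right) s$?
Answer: $-2751$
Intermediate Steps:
$q{\left(s,J \right)} = 34 s$
$-1901 - q{\left(\left(-1\right) \left(-5\right) 5,\left(\left(-5\right) \left(-2\right) - 2\right) + 2 \right)} = -1901 - 34 \left(-1\right) \left(-5\right) 5 = -1901 - 34 \cdot 5 \cdot 5 = -1901 - 34 \cdot 25 = -1901 - 850 = -2751$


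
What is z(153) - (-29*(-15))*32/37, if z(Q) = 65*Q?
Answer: 354045/37 ≈ 9568.8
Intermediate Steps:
z(153) - (-29*(-15))*32/37 = 65*153 - (-29*(-15))*32/37 = 9945 - 435*32*(1/37) = 9945 - 435*32/37 = 9945 - 1*13920/37 = 9945 - 13920/37 = 354045/37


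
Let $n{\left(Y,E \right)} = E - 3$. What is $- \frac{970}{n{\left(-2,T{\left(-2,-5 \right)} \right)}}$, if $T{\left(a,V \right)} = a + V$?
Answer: $97$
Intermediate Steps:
$T{\left(a,V \right)} = V + a$
$n{\left(Y,E \right)} = -3 + E$
$- \frac{970}{n{\left(-2,T{\left(-2,-5 \right)} \right)}} = - \frac{970}{-3 - 7} = - \frac{970}{-10} = \left(-970\right) \left(- \frac{1}{10}\right) = 97$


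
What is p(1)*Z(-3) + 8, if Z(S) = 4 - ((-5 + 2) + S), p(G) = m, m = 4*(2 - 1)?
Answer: 48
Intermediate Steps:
m = 4 (m = 4*1 = 4)
p(G) = 4
Z(S) = 7 - S (Z(S) = 4 - (-3 + S) = 4 + (3 - S) = 7 - S)
p(1)*Z(-3) + 8 = 4*(7 - 1*(-3)) + 8 = 4*(7 + 3) + 8 = 4*10 + 8 = 40 + 8 = 48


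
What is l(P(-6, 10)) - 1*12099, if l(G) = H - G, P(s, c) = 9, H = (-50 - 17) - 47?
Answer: -12222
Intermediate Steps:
H = -114 (H = -67 - 47 = -114)
l(G) = -114 - G
l(P(-6, 10)) - 1*12099 = (-114 - 1*9) - 1*12099 = (-114 - 9) - 12099 = -123 - 12099 = -12222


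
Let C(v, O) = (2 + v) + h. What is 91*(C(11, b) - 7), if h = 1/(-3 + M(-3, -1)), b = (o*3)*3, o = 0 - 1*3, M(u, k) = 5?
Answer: 1183/2 ≈ 591.50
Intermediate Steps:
o = -3 (o = 0 - 3 = -3)
b = -27 (b = -3*3*3 = -9*3 = -27)
h = ½ (h = 1/(-3 + 5) = 1/2 = ½ ≈ 0.50000)
C(v, O) = 5/2 + v (C(v, O) = (2 + v) + ½ = 5/2 + v)
91*(C(11, b) - 7) = 91*((5/2 + 11) - 7) = 91*(27/2 - 7) = 91*(13/2) = 1183/2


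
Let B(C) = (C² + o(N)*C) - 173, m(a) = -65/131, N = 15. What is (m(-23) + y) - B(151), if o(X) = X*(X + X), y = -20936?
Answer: -14608399/131 ≈ -1.1151e+5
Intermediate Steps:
m(a) = -65/131 (m(a) = -65*1/131 = -65/131)
o(X) = 2*X² (o(X) = X*(2*X) = 2*X²)
B(C) = -173 + C² + 450*C (B(C) = (C² + (2*15²)*C) - 173 = (C² + (2*225)*C) - 173 = (C² + 450*C) - 173 = -173 + C² + 450*C)
(m(-23) + y) - B(151) = (-65/131 - 20936) - (-173 + 151² + 450*151) = -2742681/131 - (-173 + 22801 + 67950) = -2742681/131 - 1*90578 = -2742681/131 - 90578 = -14608399/131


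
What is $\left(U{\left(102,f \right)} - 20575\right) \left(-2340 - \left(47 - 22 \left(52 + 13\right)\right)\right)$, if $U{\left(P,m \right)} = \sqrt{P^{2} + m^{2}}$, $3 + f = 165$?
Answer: $19690275 - 5742 \sqrt{1018} \approx 1.9507 \cdot 10^{7}$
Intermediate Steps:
$f = 162$ ($f = -3 + 165 = 162$)
$\left(U{\left(102,f \right)} - 20575\right) \left(-2340 - \left(47 - 22 \left(52 + 13\right)\right)\right) = \left(\sqrt{102^{2} + 162^{2}} - 20575\right) \left(-2340 - \left(47 - 22 \left(52 + 13\right)\right)\right) = \left(\sqrt{10404 + 26244} + \left(-21480 + 905\right)\right) \left(-2340 + \left(-47 + 22 \cdot 65\right)\right) = \left(\sqrt{36648} - 20575\right) \left(-2340 + \left(-47 + 1430\right)\right) = \left(6 \sqrt{1018} - 20575\right) \left(-2340 + 1383\right) = \left(-20575 + 6 \sqrt{1018}\right) \left(-957\right) = 19690275 - 5742 \sqrt{1018}$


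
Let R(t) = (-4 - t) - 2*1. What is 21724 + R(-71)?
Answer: 21789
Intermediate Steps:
R(t) = -6 - t (R(t) = (-4 - t) - 2 = -6 - t)
21724 + R(-71) = 21724 + (-6 - 1*(-71)) = 21724 + (-6 + 71) = 21724 + 65 = 21789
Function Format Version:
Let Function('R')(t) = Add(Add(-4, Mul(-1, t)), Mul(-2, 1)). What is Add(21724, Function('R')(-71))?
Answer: 21789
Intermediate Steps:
Function('R')(t) = Add(-6, Mul(-1, t)) (Function('R')(t) = Add(Add(-4, Mul(-1, t)), -2) = Add(-6, Mul(-1, t)))
Add(21724, Function('R')(-71)) = Add(21724, Add(-6, Mul(-1, -71))) = Add(21724, Add(-6, 71)) = Add(21724, 65) = 21789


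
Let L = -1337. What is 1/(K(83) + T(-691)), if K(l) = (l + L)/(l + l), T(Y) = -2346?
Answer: -83/195345 ≈ -0.00042489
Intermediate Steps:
K(l) = (-1337 + l)/(2*l) (K(l) = (l - 1337)/(l + l) = (-1337 + l)/((2*l)) = (-1337 + l)*(1/(2*l)) = (-1337 + l)/(2*l))
1/(K(83) + T(-691)) = 1/((½)*(-1337 + 83)/83 - 2346) = 1/((½)*(1/83)*(-1254) - 2346) = 1/(-627/83 - 2346) = 1/(-195345/83) = -83/195345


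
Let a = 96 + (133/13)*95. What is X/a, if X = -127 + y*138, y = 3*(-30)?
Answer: -163111/13883 ≈ -11.749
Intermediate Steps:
y = -90
X = -12547 (X = -127 - 90*138 = -127 - 12420 = -12547)
a = 13883/13 (a = 96 + (133*(1/13))*95 = 96 + (133/13)*95 = 96 + 12635/13 = 13883/13 ≈ 1067.9)
X/a = -12547/13883/13 = -12547*13/13883 = -163111/13883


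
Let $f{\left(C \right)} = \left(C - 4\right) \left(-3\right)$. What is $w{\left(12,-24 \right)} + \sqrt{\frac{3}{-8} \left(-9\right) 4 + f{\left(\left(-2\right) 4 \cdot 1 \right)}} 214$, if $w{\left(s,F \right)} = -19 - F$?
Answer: $5 + 321 \sqrt{22} \approx 1510.6$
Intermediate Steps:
$f{\left(C \right)} = 12 - 3 C$ ($f{\left(C \right)} = \left(-4 + C\right) \left(-3\right) = 12 - 3 C$)
$w{\left(12,-24 \right)} + \sqrt{\frac{3}{-8} \left(-9\right) 4 + f{\left(\left(-2\right) 4 \cdot 1 \right)}} 214 = \left(-19 - -24\right) + \sqrt{\frac{3}{-8} \left(-9\right) 4 - \left(-12 + 3 \left(-2\right) 4 \cdot 1\right)} 214 = \left(-19 + 24\right) + \sqrt{3 \left(- \frac{1}{8}\right) \left(-9\right) 4 - \left(-12 + 3 \left(\left(-8\right) 1\right)\right)} 214 = 5 + \sqrt{\left(- \frac{3}{8}\right) \left(-9\right) 4 + \left(12 - -24\right)} 214 = 5 + \sqrt{\frac{27}{8} \cdot 4 + \left(12 + 24\right)} 214 = 5 + \sqrt{\frac{27}{2} + 36} \cdot 214 = 5 + \sqrt{\frac{99}{2}} \cdot 214 = 5 + \frac{3 \sqrt{22}}{2} \cdot 214 = 5 + 321 \sqrt{22}$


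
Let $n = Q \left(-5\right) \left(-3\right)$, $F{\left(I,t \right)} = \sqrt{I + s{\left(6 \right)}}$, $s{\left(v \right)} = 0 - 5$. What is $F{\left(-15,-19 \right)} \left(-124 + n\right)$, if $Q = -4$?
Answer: $- 368 i \sqrt{5} \approx - 822.87 i$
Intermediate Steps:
$s{\left(v \right)} = -5$ ($s{\left(v \right)} = 0 - 5 = -5$)
$F{\left(I,t \right)} = \sqrt{-5 + I}$ ($F{\left(I,t \right)} = \sqrt{I - 5} = \sqrt{-5 + I}$)
$n = -60$ ($n = \left(-4\right) \left(-5\right) \left(-3\right) = 20 \left(-3\right) = -60$)
$F{\left(-15,-19 \right)} \left(-124 + n\right) = \sqrt{-5 - 15} \left(-124 - 60\right) = \sqrt{-20} \left(-184\right) = 2 i \sqrt{5} \left(-184\right) = - 368 i \sqrt{5}$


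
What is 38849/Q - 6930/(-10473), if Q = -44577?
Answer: -32648989/155618307 ≈ -0.20980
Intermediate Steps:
38849/Q - 6930/(-10473) = 38849/(-44577) - 6930/(-10473) = 38849*(-1/44577) - 6930*(-1/10473) = -38849/44577 + 2310/3491 = -32648989/155618307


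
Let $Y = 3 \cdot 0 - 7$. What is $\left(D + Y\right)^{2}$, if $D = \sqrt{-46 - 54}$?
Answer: $\left(7 - 10 i\right)^{2} \approx -51.0 - 140.0 i$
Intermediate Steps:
$Y = -7$ ($Y = 0 - 7 = -7$)
$D = 10 i$ ($D = \sqrt{-100} = 10 i \approx 10.0 i$)
$\left(D + Y\right)^{2} = \left(10 i - 7\right)^{2} = \left(-7 + 10 i\right)^{2}$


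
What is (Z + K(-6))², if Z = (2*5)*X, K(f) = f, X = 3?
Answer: 576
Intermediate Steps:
Z = 30 (Z = (2*5)*3 = 10*3 = 30)
(Z + K(-6))² = (30 - 6)² = 24² = 576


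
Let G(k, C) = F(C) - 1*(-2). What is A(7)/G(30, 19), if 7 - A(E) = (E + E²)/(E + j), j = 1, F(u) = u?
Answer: 0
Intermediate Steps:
G(k, C) = 2 + C (G(k, C) = C - 1*(-2) = C + 2 = 2 + C)
A(E) = 7 - (E + E²)/(1 + E) (A(E) = 7 - (E + E²)/(E + 1) = 7 - (E + E²)/(1 + E))
A(7)/G(30, 19) = (7 - 1*7)/(2 + 19) = (7 - 7)/21 = 0*(1/21) = 0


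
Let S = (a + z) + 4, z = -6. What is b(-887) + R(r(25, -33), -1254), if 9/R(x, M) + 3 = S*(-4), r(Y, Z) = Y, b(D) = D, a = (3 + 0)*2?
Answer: -16862/19 ≈ -887.47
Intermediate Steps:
a = 6 (a = 3*2 = 6)
S = 4 (S = (6 - 6) + 4 = 0 + 4 = 4)
R(x, M) = -9/19 (R(x, M) = 9/(-3 + 4*(-4)) = 9/(-3 - 16) = 9/(-19) = 9*(-1/19) = -9/19)
b(-887) + R(r(25, -33), -1254) = -887 - 9/19 = -16862/19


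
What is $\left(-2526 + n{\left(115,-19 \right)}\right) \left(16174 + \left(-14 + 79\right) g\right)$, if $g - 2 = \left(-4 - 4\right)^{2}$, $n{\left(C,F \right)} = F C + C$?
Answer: $-94052544$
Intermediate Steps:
$n{\left(C,F \right)} = C + C F$ ($n{\left(C,F \right)} = C F + C = C + C F$)
$g = 66$ ($g = 2 + \left(-4 - 4\right)^{2} = 2 + \left(-8\right)^{2} = 2 + 64 = 66$)
$\left(-2526 + n{\left(115,-19 \right)}\right) \left(16174 + \left(-14 + 79\right) g\right) = \left(-2526 + 115 \left(1 - 19\right)\right) \left(16174 + \left(-14 + 79\right) 66\right) = \left(-2526 + 115 \left(-18\right)\right) \left(16174 + 65 \cdot 66\right) = \left(-2526 - 2070\right) \left(16174 + 4290\right) = \left(-4596\right) 20464 = -94052544$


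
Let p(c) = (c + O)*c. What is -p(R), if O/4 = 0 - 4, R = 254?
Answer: -60452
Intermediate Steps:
O = -16 (O = 4*(0 - 4) = 4*(-4) = -16)
p(c) = c*(-16 + c) (p(c) = (c - 16)*c = (-16 + c)*c = c*(-16 + c))
-p(R) = -254*(-16 + 254) = -254*238 = -1*60452 = -60452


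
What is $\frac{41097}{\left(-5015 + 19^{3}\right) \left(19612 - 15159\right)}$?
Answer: $\frac{41097}{8211332} \approx 0.0050049$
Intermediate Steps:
$\frac{41097}{\left(-5015 + 19^{3}\right) \left(19612 - 15159\right)} = \frac{41097}{\left(-5015 + 6859\right) 4453} = \frac{41097}{1844 \cdot 4453} = \frac{41097}{8211332}$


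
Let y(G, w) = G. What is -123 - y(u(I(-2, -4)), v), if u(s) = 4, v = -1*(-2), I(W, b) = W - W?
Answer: -127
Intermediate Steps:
I(W, b) = 0
v = 2
-123 - y(u(I(-2, -4)), v) = -123 - 1*4 = -123 - 4 = -127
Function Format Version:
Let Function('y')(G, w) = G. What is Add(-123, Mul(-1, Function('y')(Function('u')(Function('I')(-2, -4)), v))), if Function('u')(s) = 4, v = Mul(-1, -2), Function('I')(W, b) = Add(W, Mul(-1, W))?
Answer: -127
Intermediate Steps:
Function('I')(W, b) = 0
v = 2
Add(-123, Mul(-1, Function('y')(Function('u')(Function('I')(-2, -4)), v))) = Add(-123, Mul(-1, 4)) = Add(-123, -4) = -127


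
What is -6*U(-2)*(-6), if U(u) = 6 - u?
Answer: 288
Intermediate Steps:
-6*U(-2)*(-6) = -6*(6 - 1*(-2))*(-6) = -6*(6 + 2)*(-6) = -6*8*(-6) = -48*(-6) = 288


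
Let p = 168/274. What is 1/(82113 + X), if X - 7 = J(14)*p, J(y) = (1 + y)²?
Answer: 137/11269340 ≈ 1.2157e-5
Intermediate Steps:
p = 84/137 (p = 168*(1/274) = 84/137 ≈ 0.61314)
X = 19859/137 (X = 7 + (1 + 14)²*(84/137) = 7 + 15²*(84/137) = 7 + 225*(84/137) = 7 + 18900/137 = 19859/137 ≈ 144.96)
1/(82113 + X) = 1/(82113 + 19859/137) = 1/(11269340/137) = 137/11269340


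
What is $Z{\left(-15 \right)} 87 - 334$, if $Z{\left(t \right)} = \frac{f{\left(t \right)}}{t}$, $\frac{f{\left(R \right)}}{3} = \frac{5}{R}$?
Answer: $- \frac{1641}{5} \approx -328.2$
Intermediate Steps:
$f{\left(R \right)} = \frac{15}{R}$ ($f{\left(R \right)} = 3 \frac{5}{R} = \frac{15}{R}$)
$Z{\left(t \right)} = \frac{15}{t^{2}}$ ($Z{\left(t \right)} = \frac{15 \frac{1}{t}}{t} = \frac{15}{t^{2}}$)
$Z{\left(-15 \right)} 87 - 334 = \frac{15}{225} \cdot 87 - 334 = 15 \cdot \frac{1}{225} \cdot 87 - 334 = \frac{1}{15} \cdot 87 - 334 = \frac{29}{5} - 334 = - \frac{1641}{5}$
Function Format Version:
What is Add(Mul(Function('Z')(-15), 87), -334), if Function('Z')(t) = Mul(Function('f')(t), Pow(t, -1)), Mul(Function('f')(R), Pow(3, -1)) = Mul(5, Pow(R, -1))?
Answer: Rational(-1641, 5) ≈ -328.20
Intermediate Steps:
Function('f')(R) = Mul(15, Pow(R, -1)) (Function('f')(R) = Mul(3, Mul(5, Pow(R, -1))) = Mul(15, Pow(R, -1)))
Function('Z')(t) = Mul(15, Pow(t, -2)) (Function('Z')(t) = Mul(Mul(15, Pow(t, -1)), Pow(t, -1)) = Mul(15, Pow(t, -2)))
Add(Mul(Function('Z')(-15), 87), -334) = Add(Mul(Mul(15, Pow(-15, -2)), 87), -334) = Add(Mul(Mul(15, Rational(1, 225)), 87), -334) = Add(Mul(Rational(1, 15), 87), -334) = Add(Rational(29, 5), -334) = Rational(-1641, 5)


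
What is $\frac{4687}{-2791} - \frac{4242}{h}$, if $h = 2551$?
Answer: $- \frac{23795959}{7119841} \approx -3.3422$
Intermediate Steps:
$\frac{4687}{-2791} - \frac{4242}{h} = \frac{4687}{-2791} - \frac{4242}{2551} = 4687 \left(- \frac{1}{2791}\right) - \frac{4242}{2551} = - \frac{4687}{2791} - \frac{4242}{2551} = - \frac{23795959}{7119841}$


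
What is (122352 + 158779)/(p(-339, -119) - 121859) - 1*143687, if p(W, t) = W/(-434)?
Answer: -7599219794683/52886467 ≈ -1.4369e+5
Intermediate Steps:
p(W, t) = -W/434 (p(W, t) = W*(-1/434) = -W/434)
(122352 + 158779)/(p(-339, -119) - 121859) - 1*143687 = (122352 + 158779)/(-1/434*(-339) - 121859) - 1*143687 = 281131/(339/434 - 121859) - 143687 = 281131/(-52886467/434) - 143687 = 281131*(-434/52886467) - 143687 = -122010854/52886467 - 143687 = -7599219794683/52886467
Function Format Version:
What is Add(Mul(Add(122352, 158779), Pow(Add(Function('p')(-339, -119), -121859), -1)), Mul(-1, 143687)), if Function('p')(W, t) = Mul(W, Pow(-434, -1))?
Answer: Rational(-7599219794683, 52886467) ≈ -1.4369e+5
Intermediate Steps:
Function('p')(W, t) = Mul(Rational(-1, 434), W) (Function('p')(W, t) = Mul(W, Rational(-1, 434)) = Mul(Rational(-1, 434), W))
Add(Mul(Add(122352, 158779), Pow(Add(Function('p')(-339, -119), -121859), -1)), Mul(-1, 143687)) = Add(Mul(Add(122352, 158779), Pow(Add(Mul(Rational(-1, 434), -339), -121859), -1)), Mul(-1, 143687)) = Add(Mul(281131, Pow(Add(Rational(339, 434), -121859), -1)), -143687) = Add(Mul(281131, Pow(Rational(-52886467, 434), -1)), -143687) = Add(Mul(281131, Rational(-434, 52886467)), -143687) = Add(Rational(-122010854, 52886467), -143687) = Rational(-7599219794683, 52886467)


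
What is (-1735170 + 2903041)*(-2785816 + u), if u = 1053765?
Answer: -2022812133421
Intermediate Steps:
(-1735170 + 2903041)*(-2785816 + u) = (-1735170 + 2903041)*(-2785816 + 1053765) = 1167871*(-1732051) = -2022812133421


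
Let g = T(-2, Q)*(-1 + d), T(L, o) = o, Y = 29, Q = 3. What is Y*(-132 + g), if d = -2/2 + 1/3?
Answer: -3973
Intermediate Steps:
d = -2/3 (d = -2*1/2 + 1*(1/3) = -1 + 1/3 = -2/3 ≈ -0.66667)
g = -5 (g = 3*(-1 - 2/3) = 3*(-5/3) = -5)
Y*(-132 + g) = 29*(-132 - 5) = 29*(-137) = -3973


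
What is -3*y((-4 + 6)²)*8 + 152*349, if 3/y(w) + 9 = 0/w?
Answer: 53056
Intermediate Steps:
y(w) = -⅓ (y(w) = 3/(-9 + 0/w) = 3/(-9 + 0) = 3/(-9) = 3*(-⅑) = -⅓)
-3*y((-4 + 6)²)*8 + 152*349 = -3*(-⅓)*8 + 152*349 = 1*8 + 53048 = 8 + 53048 = 53056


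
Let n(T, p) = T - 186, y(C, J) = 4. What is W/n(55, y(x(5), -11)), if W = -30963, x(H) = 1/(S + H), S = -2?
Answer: 30963/131 ≈ 236.36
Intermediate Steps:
x(H) = 1/(-2 + H)
n(T, p) = -186 + T
W/n(55, y(x(5), -11)) = -30963/(-186 + 55) = -30963/(-131) = -30963*(-1/131) = 30963/131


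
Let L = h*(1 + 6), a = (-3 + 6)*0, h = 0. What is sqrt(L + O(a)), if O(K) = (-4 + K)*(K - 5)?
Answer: 2*sqrt(5) ≈ 4.4721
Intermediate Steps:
a = 0 (a = 3*0 = 0)
O(K) = (-5 + K)*(-4 + K) (O(K) = (-4 + K)*(-5 + K) = (-5 + K)*(-4 + K))
L = 0 (L = 0*(1 + 6) = 0*7 = 0)
sqrt(L + O(a)) = sqrt(0 + (20 + 0**2 - 9*0)) = sqrt(0 + (20 + 0 + 0)) = sqrt(0 + 20) = sqrt(20) = 2*sqrt(5)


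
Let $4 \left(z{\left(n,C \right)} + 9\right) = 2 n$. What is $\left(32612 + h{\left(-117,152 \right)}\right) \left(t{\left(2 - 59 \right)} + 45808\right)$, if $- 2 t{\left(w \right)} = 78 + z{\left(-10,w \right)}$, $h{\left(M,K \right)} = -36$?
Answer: $1491198976$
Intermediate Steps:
$z{\left(n,C \right)} = -9 + \frac{n}{2}$ ($z{\left(n,C \right)} = -9 + \frac{2 n}{4} = -9 + \frac{n}{2}$)
$t{\left(w \right)} = -32$ ($t{\left(w \right)} = - \frac{78 + \left(-9 + \frac{1}{2} \left(-10\right)\right)}{2} = - \frac{78 - 14}{2} = \left(- \frac{1}{2}\right) 64 = -32$)
$\left(32612 + h{\left(-117,152 \right)}\right) \left(t{\left(2 - 59 \right)} + 45808\right) = \left(32612 - 36\right) \left(-32 + 45808\right) = 32576 \cdot 45776 = 1491198976$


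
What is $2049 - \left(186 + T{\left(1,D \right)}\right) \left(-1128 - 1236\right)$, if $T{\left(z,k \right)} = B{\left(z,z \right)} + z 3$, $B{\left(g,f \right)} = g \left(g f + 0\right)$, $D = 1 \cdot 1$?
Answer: $451209$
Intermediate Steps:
$D = 1$
$B{\left(g,f \right)} = f g^{2}$ ($B{\left(g,f \right)} = g \left(f g + 0\right) = g f g = f g^{2}$)
$T{\left(z,k \right)} = z^{3} + 3 z$ ($T{\left(z,k \right)} = z z^{2} + z 3 = z^{3} + 3 z$)
$2049 - \left(186 + T{\left(1,D \right)}\right) \left(-1128 - 1236\right) = 2049 - \left(186 + 1 \left(3 + 1^{2}\right)\right) \left(-1128 - 1236\right) = 2049 - \left(186 + 1 \left(3 + 1\right)\right) \left(-2364\right) = 2049 - \left(186 + 1 \cdot 4\right) \left(-2364\right) = 2049 - \left(186 + 4\right) \left(-2364\right) = 2049 - 190 \left(-2364\right) = 2049 - -449160 = 2049 + 449160 = 451209$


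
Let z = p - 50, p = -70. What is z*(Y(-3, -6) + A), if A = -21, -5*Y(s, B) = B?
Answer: 2376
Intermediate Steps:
Y(s, B) = -B/5
z = -120 (z = -70 - 50 = -120)
z*(Y(-3, -6) + A) = -120*(-⅕*(-6) - 21) = -120*(6/5 - 21) = -120*(-99/5) = 2376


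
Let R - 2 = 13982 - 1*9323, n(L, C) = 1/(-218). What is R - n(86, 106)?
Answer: 1016099/218 ≈ 4661.0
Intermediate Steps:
n(L, C) = -1/218
R = 4661 (R = 2 + (13982 - 1*9323) = 2 + (13982 - 9323) = 2 + 4659 = 4661)
R - n(86, 106) = 4661 - 1*(-1/218) = 4661 + 1/218 = 1016099/218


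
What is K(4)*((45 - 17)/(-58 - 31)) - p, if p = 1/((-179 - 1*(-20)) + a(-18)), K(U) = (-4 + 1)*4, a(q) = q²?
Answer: 55351/14685 ≈ 3.7692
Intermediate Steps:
K(U) = -12 (K(U) = -3*4 = -12)
p = 1/165 (p = 1/((-179 - 1*(-20)) + (-18)²) = 1/((-179 + 20) + 324) = 1/(-159 + 324) = 1/165 ≈ 0.0060606)
K(4)*((45 - 17)/(-58 - 31)) - p = -12*(45 - 17)/(-58 - 31) - 1*1/165 = -336/(-89) - 1/165 = -336*(-1)/89 - 1/165 = -12*(-28/89) - 1/165 = 336/89 - 1/165 = 55351/14685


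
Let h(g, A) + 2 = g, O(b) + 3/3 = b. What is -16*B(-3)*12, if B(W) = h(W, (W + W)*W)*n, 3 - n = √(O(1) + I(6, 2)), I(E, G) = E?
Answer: 2880 - 960*√6 ≈ 528.49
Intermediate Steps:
O(b) = -1 + b
h(g, A) = -2 + g
n = 3 - √6 (n = 3 - √((-1 + 1) + 6) = 3 - √(0 + 6) = 3 - √6 ≈ 0.55051)
B(W) = (-2 + W)*(3 - √6)
-16*B(-3)*12 = -16*(-2 - 3)*(3 - √6)*12 = -(-80)*(3 - √6)*12 = -16*(-15 + 5*√6)*12 = (240 - 80*√6)*12 = 2880 - 960*√6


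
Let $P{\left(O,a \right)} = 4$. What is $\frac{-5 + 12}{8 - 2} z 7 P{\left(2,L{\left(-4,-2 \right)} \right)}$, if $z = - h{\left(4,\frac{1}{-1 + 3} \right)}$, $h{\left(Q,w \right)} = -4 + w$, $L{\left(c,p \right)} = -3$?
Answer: $\frac{343}{3} \approx 114.33$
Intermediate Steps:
$z = \frac{7}{2}$ ($z = - (-4 + \frac{1}{-1 + 3}) = - (-4 + \frac{1}{2}) = \left(-1\right) \left(- \frac{7}{2}\right) = \frac{7}{2} \approx 3.5$)
$\frac{-5 + 12}{8 - 2} z 7 P{\left(2,L{\left(-4,-2 \right)} \right)} = \frac{-5 + 12}{8 - 2} \cdot \frac{7}{2} \cdot 7 \cdot 4 = \frac{7}{6} \cdot \frac{7}{2} \cdot 7 \cdot 4 = \frac{49}{12} \cdot 7 \cdot 4 = \frac{343}{12} \cdot 4 = \frac{343}{3}$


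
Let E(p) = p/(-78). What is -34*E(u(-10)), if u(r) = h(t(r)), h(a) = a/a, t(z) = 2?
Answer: 17/39 ≈ 0.43590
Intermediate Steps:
h(a) = 1
u(r) = 1
E(p) = -p/78 (E(p) = p*(-1/78) = -p/78)
-34*E(u(-10)) = -(-17)/39 = -34*(-1/78) = 17/39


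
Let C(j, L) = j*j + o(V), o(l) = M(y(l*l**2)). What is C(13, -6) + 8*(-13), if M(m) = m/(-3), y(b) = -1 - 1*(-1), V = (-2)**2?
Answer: 65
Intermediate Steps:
V = 4
y(b) = 0 (y(b) = -1 + 1 = 0)
M(m) = -m/3 (M(m) = m*(-1/3) = -m/3)
o(l) = 0 (o(l) = -1/3*0 = 0)
C(j, L) = j**2 (C(j, L) = j*j + 0 = j**2 + 0 = j**2)
C(13, -6) + 8*(-13) = 13**2 + 8*(-13) = 169 - 104 = 65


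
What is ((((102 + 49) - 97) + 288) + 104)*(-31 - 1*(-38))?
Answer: 3122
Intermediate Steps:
((((102 + 49) - 97) + 288) + 104)*(-31 - 1*(-38)) = (((151 - 97) + 288) + 104)*(-31 + 38) = ((54 + 288) + 104)*7 = (342 + 104)*7 = 446*7 = 3122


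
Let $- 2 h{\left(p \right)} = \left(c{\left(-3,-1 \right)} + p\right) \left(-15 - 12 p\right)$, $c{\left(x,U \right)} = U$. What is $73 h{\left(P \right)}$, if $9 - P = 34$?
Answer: $270465$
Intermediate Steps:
$P = -25$ ($P = 9 - 34 = -25$)
$h{\left(p \right)} = - \frac{\left(-1 + p\right) \left(-15 - 12 p\right)}{2}$
$73 h{\left(P \right)} = 73 \left(- \frac{15}{2} + 6 \left(-25\right)^{2} + \frac{3}{2} \left(-25\right)\right) = 73 \left(- \frac{15}{2} + 6 \cdot 625 - \frac{75}{2}\right) = 73 \left(- \frac{15}{2} + 3750 - \frac{75}{2}\right) = 73 \cdot 3705 = 270465$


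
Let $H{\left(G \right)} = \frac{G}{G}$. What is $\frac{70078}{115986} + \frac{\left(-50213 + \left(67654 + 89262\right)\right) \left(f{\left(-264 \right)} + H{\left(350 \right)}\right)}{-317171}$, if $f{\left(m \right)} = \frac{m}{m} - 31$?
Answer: $\frac{190566139960}{18393697803} \approx 10.36$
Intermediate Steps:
$f{\left(m \right)} = -30$ ($f{\left(m \right)} = 1 - 31 = -30$)
$H{\left(G \right)} = 1$
$\frac{70078}{115986} + \frac{\left(-50213 + \left(67654 + 89262\right)\right) \left(f{\left(-264 \right)} + H{\left(350 \right)}\right)}{-317171} = \frac{70078}{115986} + \frac{\left(-50213 + \left(67654 + 89262\right)\right) \left(-30 + 1\right)}{-317171} = 70078 \cdot \frac{1}{115986} + \left(-50213 + 156916\right) \left(-29\right) \left(- \frac{1}{317171}\right) = \frac{35039}{57993} + 106703 \left(-29\right) \left(- \frac{1}{317171}\right) = \frac{35039}{57993} - - \frac{3094387}{317171} = \frac{35039}{57993} + \frac{3094387}{317171} = \frac{190566139960}{18393697803}$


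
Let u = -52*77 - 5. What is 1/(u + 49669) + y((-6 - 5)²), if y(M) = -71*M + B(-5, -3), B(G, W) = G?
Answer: -392493359/45660 ≈ -8596.0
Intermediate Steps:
u = -4009 (u = -4004 - 5 = -4009)
y(M) = -5 - 71*M (y(M) = -71*M - 5 = -5 - 71*M)
1/(u + 49669) + y((-6 - 5)²) = 1/(-4009 + 49669) + (-5 - 71*(-6 - 5)²) = 1/45660 + (-5 - 71*(-11)²) = 1/45660 + (-5 - 71*121) = 1/45660 + (-5 - 8591) = 1/45660 - 8596 = -392493359/45660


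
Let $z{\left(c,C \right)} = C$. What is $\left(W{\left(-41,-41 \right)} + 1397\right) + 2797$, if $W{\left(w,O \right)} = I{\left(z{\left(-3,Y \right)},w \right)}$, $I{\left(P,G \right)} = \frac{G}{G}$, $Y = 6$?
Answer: $4195$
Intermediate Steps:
$I{\left(P,G \right)} = 1$
$W{\left(w,O \right)} = 1$
$\left(W{\left(-41,-41 \right)} + 1397\right) + 2797 = \left(1 + 1397\right) + 2797 = 1398 + 2797 = 4195$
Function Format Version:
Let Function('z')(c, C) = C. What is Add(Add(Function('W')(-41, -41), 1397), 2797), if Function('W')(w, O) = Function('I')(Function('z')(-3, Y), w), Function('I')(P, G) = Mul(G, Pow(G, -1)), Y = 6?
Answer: 4195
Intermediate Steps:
Function('I')(P, G) = 1
Function('W')(w, O) = 1
Add(Add(Function('W')(-41, -41), 1397), 2797) = Add(Add(1, 1397), 2797) = Add(1398, 2797) = 4195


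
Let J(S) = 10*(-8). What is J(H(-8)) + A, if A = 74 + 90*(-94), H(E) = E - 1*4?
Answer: -8466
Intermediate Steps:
H(E) = -4 + E (H(E) = E - 4 = -4 + E)
J(S) = -80
A = -8386 (A = 74 - 8460 = -8386)
J(H(-8)) + A = -80 - 8386 = -8466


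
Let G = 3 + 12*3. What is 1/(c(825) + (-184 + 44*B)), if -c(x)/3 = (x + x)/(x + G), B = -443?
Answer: -48/944723 ≈ -5.0809e-5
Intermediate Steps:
G = 39 (G = 3 + 36 = 39)
c(x) = -6*x/(39 + x) (c(x) = -3*(x + x)/(x + 39) = -3*2*x/(39 + x) = -6*x/(39 + x))
1/(c(825) + (-184 + 44*B)) = 1/(-6*825/(39 + 825) + (-184 + 44*(-443))) = 1/(-6*825/864 + (-184 - 19492)) = 1/(-6*825*1/864 - 19676) = 1/(-275/48 - 19676) = 1/(-944723/48) = -48/944723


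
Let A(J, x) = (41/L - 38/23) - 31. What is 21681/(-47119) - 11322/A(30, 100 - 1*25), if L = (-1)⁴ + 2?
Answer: 18390904416/30862945 ≈ 595.89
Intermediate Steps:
L = 3 (L = 1 + 2 = 3)
A(J, x) = -1310/69 (A(J, x) = (41/3 - 38/23) - 31 = 829/69 - 31 = -1310/69)
21681/(-47119) - 11322/A(30, 100 - 1*25) = 21681/(-47119) - 11322/(-1310/69) = 21681*(-1/47119) - 11322*(-69/1310) = -21681/47119 + 390609/655 = 18390904416/30862945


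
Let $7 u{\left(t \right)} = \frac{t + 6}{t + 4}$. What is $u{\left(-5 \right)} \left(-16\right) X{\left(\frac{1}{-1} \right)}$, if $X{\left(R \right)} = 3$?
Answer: $\frac{48}{7} \approx 6.8571$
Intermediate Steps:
$u{\left(t \right)} = \frac{6 + t}{7 \left(4 + t\right)}$ ($u{\left(t \right)} = \frac{\left(t + 6\right) \frac{1}{t + 4}}{7} = \frac{\left(6 + t\right) \frac{1}{4 + t}}{7} = \frac{\frac{1}{4 + t} \left(6 + t\right)}{7} = \frac{6 + t}{7 \left(4 + t\right)}$)
$u{\left(-5 \right)} \left(-16\right) X{\left(\frac{1}{-1} \right)} = \frac{6 - 5}{7 \left(4 - 5\right)} \left(-16\right) 3 = \frac{1}{7} \frac{1}{-1} \cdot 1 \left(-16\right) 3 = \frac{1}{7} \left(-1\right) 1 \left(-16\right) 3 = \left(- \frac{1}{7}\right) \left(-16\right) 3 = \frac{16}{7} \cdot 3 = \frac{48}{7}$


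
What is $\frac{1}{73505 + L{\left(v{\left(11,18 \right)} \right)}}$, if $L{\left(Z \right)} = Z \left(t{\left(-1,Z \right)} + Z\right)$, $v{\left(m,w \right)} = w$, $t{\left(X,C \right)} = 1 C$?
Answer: $\frac{1}{74153} \approx 1.3486 \cdot 10^{-5}$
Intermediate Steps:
$t{\left(X,C \right)} = C$
$L{\left(Z \right)} = 2 Z^{2}$ ($L{\left(Z \right)} = Z \left(Z + Z\right) = Z 2 Z = 2 Z^{2}$)
$\frac{1}{73505 + L{\left(v{\left(11,18 \right)} \right)}} = \frac{1}{73505 + 2 \cdot 18^{2}} = \frac{1}{73505 + 2 \cdot 324} = \frac{1}{73505 + 648} = \frac{1}{74153}$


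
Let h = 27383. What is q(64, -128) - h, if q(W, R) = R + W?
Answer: -27447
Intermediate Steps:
q(64, -128) - h = (-128 + 64) - 1*27383 = -64 - 27383 = -27447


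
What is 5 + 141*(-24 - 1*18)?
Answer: -5917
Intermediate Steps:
5 + 141*(-24 - 1*18) = 5 + 141*(-24 - 18) = 5 + 141*(-42) = 5 - 5922 = -5917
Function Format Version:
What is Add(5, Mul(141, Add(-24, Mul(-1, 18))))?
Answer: -5917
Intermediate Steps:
Add(5, Mul(141, Add(-24, Mul(-1, 18)))) = Add(5, Mul(141, Add(-24, -18))) = Add(5, Mul(141, -42)) = Add(5, -5922) = -5917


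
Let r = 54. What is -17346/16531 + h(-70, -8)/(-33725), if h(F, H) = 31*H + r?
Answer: -581786836/557507975 ≈ -1.0435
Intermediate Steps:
h(F, H) = 54 + 31*H (h(F, H) = 31*H + 54 = 54 + 31*H)
-17346/16531 + h(-70, -8)/(-33725) = -17346/16531 + (54 + 31*(-8))/(-33725) = -17346*1/16531 + (54 - 248)*(-1/33725) = -17346/16531 - 194*(-1/33725) = -17346/16531 + 194/33725 = -581786836/557507975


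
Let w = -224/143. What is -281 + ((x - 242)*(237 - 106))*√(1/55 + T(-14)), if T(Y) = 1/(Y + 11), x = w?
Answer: -281 - 608364*I*√2145/1573 ≈ -281.0 - 17912.0*I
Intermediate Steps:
w = -224/143 (w = -224*1/143 = -224/143 ≈ -1.5664)
x = -224/143 ≈ -1.5664
T(Y) = 1/(11 + Y)
-281 + ((x - 242)*(237 - 106))*√(1/55 + T(-14)) = -281 + ((-224/143 - 242)*(237 - 106))*√(1/55 + 1/(11 - 14)) = -281 + (-34830/143*131)*√(1/55 + 1/(-3)) = -281 - 4562730*√(1/55 - ⅓)/143 = -281 - 608364*I*√2145/1573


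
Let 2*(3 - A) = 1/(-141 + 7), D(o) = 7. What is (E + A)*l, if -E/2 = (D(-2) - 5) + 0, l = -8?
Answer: 534/67 ≈ 7.9701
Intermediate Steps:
A = 805/268 (A = 3 - 1/(2*(-141 + 7)) = 3 - ½/(-134) = 3 - ½*(-1/134) = 3 + 1/268 = 805/268 ≈ 3.0037)
E = -4 (E = -2*((7 - 5) + 0) = -2*(2 + 0) = -2*2 = -4)
(E + A)*l = (-4 + 805/268)*(-8) = -267/268*(-8) = 534/67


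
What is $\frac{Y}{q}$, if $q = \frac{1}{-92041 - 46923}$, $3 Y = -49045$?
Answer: $\frac{6815489380}{3} \approx 2.2718 \cdot 10^{9}$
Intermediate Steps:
$Y = - \frac{49045}{3}$ ($Y = \frac{1}{3} \left(-49045\right) = - \frac{49045}{3} \approx -16348.0$)
$q = - \frac{1}{138964}$ ($q = \frac{1}{-138964} = - \frac{1}{138964} \approx -7.1961 \cdot 10^{-6}$)
$\frac{Y}{q} = - \frac{49045}{3 \left(- \frac{1}{138964}\right)} = \left(- \frac{49045}{3}\right) \left(-138964\right) = \frac{6815489380}{3}$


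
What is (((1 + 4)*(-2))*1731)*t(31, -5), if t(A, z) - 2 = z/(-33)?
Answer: -409670/11 ≈ -37243.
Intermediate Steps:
t(A, z) = 2 - z/33 (t(A, z) = 2 + z/(-33) = 2 + z*(-1/33) = 2 - z/33)
(((1 + 4)*(-2))*1731)*t(31, -5) = (((1 + 4)*(-2))*1731)*(2 - 1/33*(-5)) = ((5*(-2))*1731)*(2 + 5/33) = -10*1731*(71/33) = -17310*71/33 = -409670/11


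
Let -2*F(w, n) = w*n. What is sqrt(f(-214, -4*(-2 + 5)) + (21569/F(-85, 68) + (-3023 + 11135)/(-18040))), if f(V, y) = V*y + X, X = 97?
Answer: sqrt(15706868205270)/76670 ≈ 51.692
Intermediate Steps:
F(w, n) = -n*w/2 (F(w, n) = -w*n/2 = -n*w/2)
f(V, y) = 97 + V*y (f(V, y) = V*y + 97 = 97 + V*y)
sqrt(f(-214, -4*(-2 + 5)) + (21569/F(-85, 68) + (-3023 + 11135)/(-18040))) = sqrt((97 - (-856)*(-2 + 5)) + (21569/((-1/2*68*(-85))) + (-3023 + 11135)/(-18040))) = sqrt((97 - (-856)*3) + (21569/2890 + 8112*(-1/18040))) = sqrt((97 - 214*(-12)) + (21569*(1/2890) - 1014/2255)) = sqrt((97 + 2568) + (21569/2890 - 1014/2255)) = sqrt(2665 + 9141527/1303390) = sqrt(3482675877/1303390) = sqrt(15706868205270)/76670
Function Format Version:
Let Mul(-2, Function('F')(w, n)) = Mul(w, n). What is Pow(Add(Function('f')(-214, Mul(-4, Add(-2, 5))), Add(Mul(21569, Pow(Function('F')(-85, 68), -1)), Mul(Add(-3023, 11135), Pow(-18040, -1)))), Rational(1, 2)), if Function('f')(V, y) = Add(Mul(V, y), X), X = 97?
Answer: Mul(Rational(1, 76670), Pow(15706868205270, Rational(1, 2))) ≈ 51.692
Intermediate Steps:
Function('F')(w, n) = Mul(Rational(-1, 2), n, w) (Function('F')(w, n) = Mul(Rational(-1, 2), Mul(w, n)) = Mul(Rational(-1, 2), Mul(n, w)) = Mul(Rational(-1, 2), n, w))
Function('f')(V, y) = Add(97, Mul(V, y)) (Function('f')(V, y) = Add(Mul(V, y), 97) = Add(97, Mul(V, y)))
Pow(Add(Function('f')(-214, Mul(-4, Add(-2, 5))), Add(Mul(21569, Pow(Function('F')(-85, 68), -1)), Mul(Add(-3023, 11135), Pow(-18040, -1)))), Rational(1, 2)) = Pow(Add(Add(97, Mul(-214, Mul(-4, Add(-2, 5)))), Add(Mul(21569, Pow(Mul(Rational(-1, 2), 68, -85), -1)), Mul(Add(-3023, 11135), Pow(-18040, -1)))), Rational(1, 2)) = Pow(Add(Add(97, Mul(-214, Mul(-4, 3))), Add(Mul(21569, Pow(2890, -1)), Mul(8112, Rational(-1, 18040)))), Rational(1, 2)) = Pow(Add(Add(97, Mul(-214, -12)), Add(Mul(21569, Rational(1, 2890)), Rational(-1014, 2255))), Rational(1, 2)) = Pow(Add(Add(97, 2568), Add(Rational(21569, 2890), Rational(-1014, 2255))), Rational(1, 2)) = Pow(Add(2665, Rational(9141527, 1303390)), Rational(1, 2)) = Pow(Rational(3482675877, 1303390), Rational(1, 2)) = Mul(Rational(1, 76670), Pow(15706868205270, Rational(1, 2)))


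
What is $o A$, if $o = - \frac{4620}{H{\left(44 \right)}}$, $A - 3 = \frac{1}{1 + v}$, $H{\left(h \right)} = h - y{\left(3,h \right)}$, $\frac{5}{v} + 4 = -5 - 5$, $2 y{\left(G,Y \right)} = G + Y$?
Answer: $- \frac{3080}{3} \approx -1026.7$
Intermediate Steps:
$y{\left(G,Y \right)} = \frac{G}{2} + \frac{Y}{2}$ ($y{\left(G,Y \right)} = \frac{G + Y}{2} = \frac{G}{2} + \frac{Y}{2}$)
$v = - \frac{5}{14}$ ($v = \frac{5}{-4 - 10} = \frac{5}{-14} = 5 \left(- \frac{1}{14}\right) = - \frac{5}{14} \approx -0.35714$)
$H{\left(h \right)} = - \frac{3}{2} + \frac{h}{2}$ ($H{\left(h \right)} = h - \left(\frac{1}{2} \cdot 3 + \frac{h}{2}\right) = h - \left(\frac{3}{2} + \frac{h}{2}\right) = - \frac{3}{2} + \frac{h}{2}$)
$A = \frac{41}{9}$ ($A = 3 + \frac{1}{1 - \frac{5}{14}} = 3 + \frac{1}{\frac{9}{14}} = 3 + \frac{14}{9} = \frac{41}{9} \approx 4.5556$)
$o = - \frac{9240}{41}$ ($o = - \frac{4620}{- \frac{3}{2} + \frac{1}{2} \cdot 44} = - \frac{4620}{- \frac{3}{2} + 22} = - \frac{4620}{\frac{41}{2}} = \left(-4620\right) \frac{2}{41} = - \frac{9240}{41} \approx -225.37$)
$o A = \left(- \frac{9240}{41}\right) \frac{41}{9} = - \frac{3080}{3}$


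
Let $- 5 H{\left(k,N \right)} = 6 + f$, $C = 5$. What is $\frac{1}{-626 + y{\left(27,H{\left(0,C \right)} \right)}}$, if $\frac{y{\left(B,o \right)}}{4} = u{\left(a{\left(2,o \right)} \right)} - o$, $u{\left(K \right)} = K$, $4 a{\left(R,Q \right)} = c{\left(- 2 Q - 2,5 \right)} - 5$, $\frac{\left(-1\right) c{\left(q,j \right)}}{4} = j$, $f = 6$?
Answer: $- \frac{5}{3207} \approx -0.0015591$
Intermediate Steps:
$c{\left(q,j \right)} = - 4 j$
$a{\left(R,Q \right)} = - \frac{25}{4}$ ($a{\left(R,Q \right)} = \frac{\left(-4\right) 5 - 5}{4} = \frac{-20 - 5}{4} = \frac{1}{4} \left(-25\right) = - \frac{25}{4}$)
$H{\left(k,N \right)} = - \frac{12}{5}$ ($H{\left(k,N \right)} = - \frac{6 + 6}{5} = \left(- \frac{1}{5}\right) 12 = - \frac{12}{5}$)
$y{\left(B,o \right)} = -25 - 4 o$ ($y{\left(B,o \right)} = 4 \left(- \frac{25}{4} - o\right) = -25 - 4 o$)
$\frac{1}{-626 + y{\left(27,H{\left(0,C \right)} \right)}} = \frac{1}{-626 - \frac{77}{5}} = \frac{1}{- \frac{3207}{5}} = - \frac{5}{3207}$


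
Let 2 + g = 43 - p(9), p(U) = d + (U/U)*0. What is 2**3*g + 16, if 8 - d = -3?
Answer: 256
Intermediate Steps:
d = 11 (d = 8 - 1*(-3) = 8 + 3 = 11)
p(U) = 11 (p(U) = 11 + (U/U)*0 = 11 + 1*0 = 11 + 0 = 11)
g = 30 (g = -2 + (43 - 1*11) = -2 + (43 - 11) = -2 + 32 = 30)
2**3*g + 16 = 2**3*30 + 16 = 8*30 + 16 = 240 + 16 = 256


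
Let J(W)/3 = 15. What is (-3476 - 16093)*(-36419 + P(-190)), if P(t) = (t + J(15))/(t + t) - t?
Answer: 53880795375/76 ≈ 7.0896e+8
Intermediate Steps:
J(W) = 45 (J(W) = 3*15 = 45)
P(t) = -t + (45 + t)/(2*t) (P(t) = (t + 45)/(t + t) - t = (45 + t)/((2*t)) - t = (45 + t)*(1/(2*t)) - t = (45 + t)/(2*t) - t = -t + (45 + t)/(2*t))
(-3476 - 16093)*(-36419 + P(-190)) = (-3476 - 16093)*(-36419 + (½ - 1*(-190) + (45/2)/(-190))) = -19569*(-36419 + (½ + 190 + (45/2)*(-1/190))) = -19569*(-36419 + (½ + 190 - 9/76)) = -19569*(-36419 + 14469/76) = -19569*(-2753375/76) = 53880795375/76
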